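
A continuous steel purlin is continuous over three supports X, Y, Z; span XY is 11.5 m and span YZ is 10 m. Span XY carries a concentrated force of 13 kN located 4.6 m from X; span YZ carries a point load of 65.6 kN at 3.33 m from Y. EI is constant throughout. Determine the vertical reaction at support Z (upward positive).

Insert a hinge at Y; M_Y is the redundant, and each span becomes simply supported.
Rotations at Y on the released spans (each span's end-slope, ×1/EI):
  span XY: point load 13 at a = 4.6: Pab(L + a)/(6LEI) = 96.28/EI
  span YZ: point load 65.6 at a = 3.33: Pab(L + b)/(6LEI) = 404.8/EI
  relative rotation θ_0 = (96.28 + 404.8)/EI = 501.1/EI
A unit hogging moment at Y produces rotation L₁/(3EI) + L₂/(3EI) = 7.167/EI.
Compatibility: M_Y·(L₁+L₂)/(3EI) = θ_0, giving M_Y = 69.92 kN·m (hogging).
Span YZ, ΣM about Z: R_Y^{YZ}·10 = 437.6 + 69.92, so R_Y^{YZ} = 50.75 kN and R_Z = 65.6 − 50.75 = 14.85 kN.

R_Z = 14.85 kN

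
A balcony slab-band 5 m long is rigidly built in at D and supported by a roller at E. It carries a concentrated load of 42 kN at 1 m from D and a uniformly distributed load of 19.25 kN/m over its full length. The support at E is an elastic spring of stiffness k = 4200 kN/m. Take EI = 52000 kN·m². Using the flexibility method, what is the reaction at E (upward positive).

R_E = 29.64 kN

Take the reaction at E as the redundant and release it; the primary structure is a cantilever fixed at D.
Deflection at E on the released cantilever, summing each load's contribution:
  point load 42 at a = 1: Pa²(3L − a)/(6EI) = 98/EI
  UDL 19.25: wL⁴/(8EI) = 1504/EI
  δ_0 = 1602/EI
Tip deflection under a unit load at E: L³/(3EI) = 41.67/EI.
With EI = 52000 kN·m²: δ_0 = 0.030806 m and δ_{EE} = 0.000801 m/kN.
Compatibility — the spring shortens by R_E/k under the reaction it provides: δ_0 − R_E·δ_{EE} = R_E/k. With 1/k = 0.000238 m/kN, R_E = δ_0 / (δ_{EE} + 1/k) = 0.030806 / (0.000801 + 0.000238) = 29.64 kN.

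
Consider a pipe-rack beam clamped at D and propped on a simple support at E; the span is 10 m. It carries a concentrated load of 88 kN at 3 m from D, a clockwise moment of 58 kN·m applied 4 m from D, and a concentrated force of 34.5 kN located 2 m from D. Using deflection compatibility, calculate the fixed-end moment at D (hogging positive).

M_D = 209.1 kN·m

Remove the prop at E; the released (primary) structure is a cantilever built in at D.
Primary-structure tip deflection at E by superposition:
  point load 88 at a = 3: Pa²(3L − a)/(6EI) = 3564/EI
  clockwise couple 58 at a = 4: M₀a(2L − a)/(2EI) = 1856/EI
  point load 34.5 at a = 2: Pa²(3L − a)/(6EI) = 644/EI
  δ_0 = 6064/EI
Tip deflection under a unit load at E: L³/(3EI) = 333.3/EI.
Compatibility at E: δ_0 − R_E·δ_{EE} = 0, so R_E = 6064/333.3 = 18.19 kN.
Moment equilibrium about D: M_D = Σ(load moments about D) − R_E·L = 391 − 18.19×10 = 209.1 kN·m.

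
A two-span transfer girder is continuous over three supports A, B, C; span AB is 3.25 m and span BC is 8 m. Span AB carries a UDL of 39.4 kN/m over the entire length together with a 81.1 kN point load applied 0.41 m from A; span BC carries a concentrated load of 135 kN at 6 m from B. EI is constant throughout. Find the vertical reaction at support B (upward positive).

R_B = 155.5 kN

Take M_B as the redundant. Released structure: two simple spans AB and BC with a hinge at B.
Rotations at B on the released spans (each span's end-slope, ×1/EI):
  span AB: UDL 39.4: wL³/(24EI) = 56.36/EI
  span AB: point load 81.1 at a = 0.41: Pab(L + a)/(6LEI) = 17.72/EI
  span BC: point load 135 at a = 6: Pab(L + b)/(6LEI) = 337.5/EI
  relative rotation θ_0 = (74.08 + 337.5)/EI = 411.6/EI
A unit hogging moment at B produces rotation L₁/(3EI) + L₂/(3EI) = 3.75/EI.
Slope continuity at B: θ_0 = M_B·3.75/EI, so M_B = 411.6/3.75 = 109.8 kN·m (hogging).
Span AB, ΣM about A with M_B applied at B: R_B^{AB}·3.25 = 241.3 + 109.8, so R_B^{AB} = 108 kN and R_A = 209.2 − 108 = 101.1 kN.
Span BC, ΣM about C: R_B^{BC}·8 = 270 + 109.8, so R_B^{BC} = 47.47 kN and R_C = 135 − 47.47 = 87.53 kN.
R_B = 108 + 47.47 = 155.5 kN.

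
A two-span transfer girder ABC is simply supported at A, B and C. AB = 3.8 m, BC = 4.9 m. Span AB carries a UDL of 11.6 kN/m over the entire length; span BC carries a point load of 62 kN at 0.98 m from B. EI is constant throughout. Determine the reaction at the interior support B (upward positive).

R_B = 87.43 kN

Release continuity at B by inserting a hinge; the redundant is the internal moment M_B. The primary structure is two simply-supported spans AB and BC.
Rotations at B on the released spans (each span's end-slope, ×1/EI):
  span AB: UDL 11.6: wL³/(24EI) = 26.52/EI
  span BC: point load 62 at a = 0.98: Pab(L + b)/(6LEI) = 71.45/EI
  relative rotation θ_0 = (26.52 + 71.45)/EI = 97.98/EI
A unit hogging moment at B produces rotation L₁/(3EI) + L₂/(3EI) = 2.9/EI.
Compatibility: M_B·(L₁+L₂)/(3EI) = θ_0, giving M_B = 33.78 kN·m (hogging).
Span AB, ΣM about A with M_B applied at B: R_B^{AB}·3.8 = 83.75 + 33.78, so R_B^{AB} = 30.93 kN and R_A = 44.08 − 30.93 = 13.15 kN.
Span BC, ΣM about C: R_B^{BC}·4.9 = 243 + 33.78, so R_B^{BC} = 56.49 kN and R_C = 62 − 56.49 = 5.505 kN.
R_B = 30.93 + 56.49 = 87.43 kN.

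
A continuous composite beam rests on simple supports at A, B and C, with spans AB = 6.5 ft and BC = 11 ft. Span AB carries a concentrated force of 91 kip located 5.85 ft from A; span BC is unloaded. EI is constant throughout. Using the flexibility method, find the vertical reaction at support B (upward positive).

R_B = 86.5 kip

Take M_B as the redundant. Released structure: two simple spans AB and BC with a hinge at B.
Rotations at B on the released spans (each span's end-slope, ×1/EI):
  span AB: point load 91 at a = 5.85: Pab(L + a)/(6LEI) = 109.6/EI
  relative rotation θ_0 = (109.6 + 0)/EI = 109.6/EI
A unit hogging moment at B produces rotation L₁/(3EI) + L₂/(3EI) = 5.833/EI.
Slope continuity at B: θ_0 = M_B·5.833/EI, so M_B = 109.6/5.833 = 18.78 kip·ft (hogging).
Span AB, ΣM about A with M_B applied at B: R_B^{AB}·6.5 = 532.4 + 18.78, so R_B^{AB} = 84.79 kip and R_A = 91 − 84.79 = 6.21 kip.
Span BC, ΣM about C: R_B^{BC}·11 = 0 + 18.78, so R_B^{BC} = 1.708 kip and R_C = 0 − 1.708 = -1.708 kip.
R_B = 84.79 + 1.708 = 86.5 kip.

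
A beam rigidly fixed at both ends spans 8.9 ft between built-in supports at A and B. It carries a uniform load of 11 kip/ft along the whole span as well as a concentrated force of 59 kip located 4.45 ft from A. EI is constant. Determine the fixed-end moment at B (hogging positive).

Take the two fixed-end moments M_A, M_B as redundants; the released structure is the simple span AB.
On the primary (simply-supported) span, the end slopes from the loading are:
  at A: UDL 11: wL³/(24EI) = 323.1/EI
  at B: UDL 11: wL³/(24EI) = 323.1/EI
  at A: point load 59 at a = 4.45: Pab(L + b)/(6LEI) = 292.1/EI
  at B: point load 59 at a = 4.45: Pab(L + a)/(6LEI) = 292.1/EI
  θ_A0 = 615.2/EI,  θ_B0 = 615.2/EI
Flexibility coefficients: a unit moment at one end gives L/(3EI) there and L/(6EI) at the far end, so f₁₁ = f₂₂ = 2.967/EI and f₁₂ = f₂₁ = 1.483/EI.
Compatibility — zero rotation at each built-in end:
  2.967 M_A + 1.483 M_B = 615.2
  1.483 M_A + 2.967 M_B = 615.2
Solving the pair gives M_A = 138.2 kip·ft and M_B = 138.2 kip·ft (hogging).

M_B = 138.2 kip·ft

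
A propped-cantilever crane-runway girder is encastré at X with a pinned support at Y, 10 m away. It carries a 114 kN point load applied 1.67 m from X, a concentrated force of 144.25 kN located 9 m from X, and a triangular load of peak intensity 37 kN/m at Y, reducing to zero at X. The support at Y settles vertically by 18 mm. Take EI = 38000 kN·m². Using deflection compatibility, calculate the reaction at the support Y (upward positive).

R_Y = 226.9 kN

Release the roller at Y. Primary structure: cantilever fixed at X.
Deflection at Y on the released cantilever, summing each load's contribution:
  point load 114 at a = 1.67: Pa²(3L − a)/(6EI) = 1501/EI
  point load 144.25 at a = 9: Pa²(3L − a)/(6EI) = 40895/EI
  triangular load, peak 37 at the free end: 11w₀L⁴/(120EI) = 33917/EI
  δ_0 = 76313/EI
Flexibility coefficient — unit upward force at Y: δ_{YY} = L³/(3EI) = 333.3/EI.
With EI = 38000 kN·m²: δ_0 = 2.0082 m and δ_{YY} = 0.008772 m/kN.
Compatibility — the beam at Y must follow the support down by 0.018 m: δ_0 − R_Y·δ_{YY} = 0.018, so R_Y = (2.0082 − 0.018)/0.008772 = 226.9 kN.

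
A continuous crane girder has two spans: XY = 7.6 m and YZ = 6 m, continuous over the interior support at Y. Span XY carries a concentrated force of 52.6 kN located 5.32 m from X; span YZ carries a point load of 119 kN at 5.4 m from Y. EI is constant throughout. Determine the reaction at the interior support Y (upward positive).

Take M_Y as the redundant. Released structure: two simple spans XY and YZ with a hinge at Y.
Rotations at Y on the released spans (each span's end-slope, ×1/EI):
  span XY: point load 52.6 at a = 5.32: Pab(L + a)/(6LEI) = 180.8/EI
  span YZ: point load 119 at a = 5.4: Pab(L + b)/(6LEI) = 70.69/EI
  relative rotation θ_0 = (180.8 + 70.69)/EI = 251.5/EI
A unit hogging moment at Y produces rotation L₁/(3EI) + L₂/(3EI) = 4.533/EI.
Slope continuity at Y: θ_0 = M_Y·4.533/EI, so M_Y = 251.5/4.533 = 55.47 kN·m (hogging).
Span XY, ΣM about X with M_Y applied at Y: R_Y^{XY}·7.6 = 279.8 + 55.47, so R_Y^{XY} = 44.12 kN and R_X = 52.6 − 44.12 = 8.482 kN.
Span YZ, ΣM about Z: R_Y^{YZ}·6 = 71.4 + 55.47, so R_Y^{YZ} = 21.14 kN and R_Z = 119 − 21.14 = 97.86 kN.
R_Y = 44.12 + 21.14 = 65.26 kN.

R_Y = 65.26 kN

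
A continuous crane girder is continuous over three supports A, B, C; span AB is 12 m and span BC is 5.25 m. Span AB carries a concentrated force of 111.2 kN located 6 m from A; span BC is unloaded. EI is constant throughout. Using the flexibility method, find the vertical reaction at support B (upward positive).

Release continuity at B by inserting a hinge; the redundant is the internal moment M_B. The primary structure is two simply-supported spans AB and BC.
End slopes at the hinge B, treating each span as simply supported:
  span AB: point load 111.2 at a = 6: Pab(L + a)/(6LEI) = 1001/EI
  relative rotation θ_0 = (1001 + 0)/EI = 1001/EI
A unit hogging moment at B produces rotation L₁/(3EI) + L₂/(3EI) = 5.75/EI.
Compatibility: M_B·(L₁+L₂)/(3EI) = θ_0, giving M_B = 174.1 kN·m (hogging).
Span AB, ΣM about A with M_B applied at B: R_B^{AB}·12 = 667.2 + 174.1, so R_B^{AB} = 70.1 kN and R_A = 111.2 − 70.1 = 41.1 kN.
Span BC, ΣM about C: R_B^{BC}·5.25 = 0 + 174.1, so R_B^{BC} = 33.15 kN and R_C = 0 − 33.15 = -33.15 kN.
R_B = 70.1 + 33.15 = 103.3 kN.

R_B = 103.3 kN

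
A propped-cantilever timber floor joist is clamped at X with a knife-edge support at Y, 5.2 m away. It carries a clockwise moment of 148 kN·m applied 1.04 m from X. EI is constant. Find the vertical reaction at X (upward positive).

R_X = -15.37 kN

Release the roller at Y. Primary structure: cantilever fixed at X.
Downward deflection at the released point Y due to the loads:
  clockwise couple 148 at a = 1.04: M₀a(2L − a)/(2EI) = 720.3/EI
Tip deflection under a unit load at Y: L³/(3EI) = 46.87/EI.
Compatibility at Y: δ_0 − R_Y·δ_{YY} = 0, so R_Y = 720.3/46.87 = 15.37 kN.
Vertical equilibrium: R_X = ΣP − R_Y = 0 − 15.37 = -15.37 kN.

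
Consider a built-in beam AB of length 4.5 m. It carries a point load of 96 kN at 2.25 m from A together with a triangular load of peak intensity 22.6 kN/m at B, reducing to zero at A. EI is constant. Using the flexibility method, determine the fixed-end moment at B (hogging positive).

M_B = 76.88 kN·m

Take the two fixed-end moments M_A, M_B as redundants; the released structure is the simple span AB.
Simple-span end rotations at A and B under the given loads:
  at A: point load 96 at a = 2.25: Pab(L + b)/(6LEI) = 121.5/EI
  at B: point load 96 at a = 2.25: Pab(L + a)/(6LEI) = 121.5/EI
  at A: triangular load, peak 22.6: 7w₀L³/(360EI) = 40.04/EI
  at B: triangular load, peak 22.6: w₀L³/(45EI) = 45.77/EI
  θ_A0 = 161.5/EI,  θ_B0 = 167.3/EI
Flexibility coefficients: a unit moment at one end gives L/(3EI) there and L/(6EI) at the far end, so f₁₁ = f₂₂ = 1.5/EI and f₁₂ = f₂₁ = 0.75/EI.
Compatibility — zero rotation at each built-in end:
  1.5 M_A + 0.75 M_B = 161.5
  0.75 M_A + 1.5 M_B = 167.3
Solving the pair gives M_A = 69.25 kN·m and M_B = 76.88 kN·m (hogging).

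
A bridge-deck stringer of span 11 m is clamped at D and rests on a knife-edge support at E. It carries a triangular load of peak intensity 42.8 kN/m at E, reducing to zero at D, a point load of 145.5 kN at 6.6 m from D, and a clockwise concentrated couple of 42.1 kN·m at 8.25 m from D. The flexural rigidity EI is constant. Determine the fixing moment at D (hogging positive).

Choose R_E as the redundant. The primary structure is the cantilever fixed at D.
Downward deflection at the released point E due to the loads:
  triangular load, peak 42.8 at the free end: 11w₀L⁴/(120EI) = 57442/EI
  point load 145.5 at a = 6.6: Pa²(3L − a)/(6EI) = 27887/EI
  clockwise couple 42.1 at a = 8.25: M₀a(2L − a)/(2EI) = 2388/EI
  δ_0 = 87716/EI
Tip deflection under a unit load at E: L³/(3EI) = 443.7/EI.
The prop prevents deflection at E: R_E = δ_0/δ_{EE} = 87716/443.7 = 197.7 kN.
Moment equilibrium about D: M_D = Σ(load moments about D) − R_E·L = 2729 − 197.7×11 = 553.9 kN·m.

M_D = 553.9 kN·m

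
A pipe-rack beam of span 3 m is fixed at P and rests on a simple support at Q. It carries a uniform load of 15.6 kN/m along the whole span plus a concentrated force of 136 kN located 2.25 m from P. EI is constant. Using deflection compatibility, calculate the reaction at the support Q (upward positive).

Release the roller at Q. Primary structure: cantilever fixed at P.
Primary-structure tip deflection at Q by superposition:
  UDL 15.6: wL⁴/(8EI) = 157.9/EI
  point load 136 at a = 2.25: Pa²(3L − a)/(6EI) = 774.6/EI
  δ_0 = 932.5/EI
Flexibility coefficient — unit upward force at Q: δ_{QQ} = L³/(3EI) = 9/EI.
Compatibility at Q: δ_0 − R_Q·δ_{QQ} = 0, so R_Q = 932.5/9 = 103.6 kN.

R_Q = 103.6 kN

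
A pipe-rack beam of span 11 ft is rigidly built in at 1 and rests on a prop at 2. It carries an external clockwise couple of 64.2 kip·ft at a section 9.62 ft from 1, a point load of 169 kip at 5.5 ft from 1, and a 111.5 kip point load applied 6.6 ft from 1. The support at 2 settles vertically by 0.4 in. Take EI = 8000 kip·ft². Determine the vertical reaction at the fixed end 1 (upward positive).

Take the reaction at 2 as the redundant and release it; the primary structure is a cantilever fixed at 1.
Free-end deflection of the primary structure under the applied loading (downward +):
  clockwise couple 64.2 at a = 9.62: M₀a(2L − a)/(2EI) = 3823/EI
  point load 169 at a = 5.5: Pa²(3L − a)/(6EI) = 23431/EI
  point load 111.5 at a = 6.6: Pa²(3L − a)/(6EI) = 21371/EI
  δ_0 = 48625/EI
Tip deflection under a unit load at 2: L³/(3EI) = 443.7/EI.
With EI = 8000 kip·ft²: δ_0 = 6.0781 ft and δ_{22} = 0.055458 ft/kip.
Compatibility — the beam at 2 must follow the support down by 0.03333 ft: δ_0 − R_2·δ_{22} = 0.03333, so R_2 = (6.0781 − 0.03333)/0.055458 = 109 kip.
Vertical equilibrium: R_1 = ΣP − R_2 = 280.5 − 109 = 171.5 kip.

R_1 = 171.5 kip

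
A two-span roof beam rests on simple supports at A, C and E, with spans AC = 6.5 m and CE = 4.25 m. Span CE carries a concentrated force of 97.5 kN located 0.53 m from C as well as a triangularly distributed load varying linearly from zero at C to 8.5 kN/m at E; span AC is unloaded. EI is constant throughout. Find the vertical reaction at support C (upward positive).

R_C = 99.26 kN

Take M_C as the redundant. Released structure: two simple spans AC and CE with a hinge at C.
Discontinuity in slope at C on the released structure — sum the simple-span end rotations:
  span CE: point load 97.5 at a = 0.53: Pab(L + b)/(6LEI) = 60.08/EI
  span CE: triangular load, peak 8.5: 7w₀L³/(360EI) = 12.69/EI
  relative rotation θ_0 = (0 + 72.77)/EI = 72.77/EI
A unit hogging moment at C produces rotation L₁/(3EI) + L₂/(3EI) = 3.583/EI.
Slope continuity at C: θ_0 = M_C·3.583/EI, so M_C = 72.77/3.583 = 20.31 kN·m (hogging).
Span AC, ΣM about A with M_C applied at C: R_C^{AC}·6.5 = 0 + 20.31, so R_C^{AC} = 3.124 kN and R_A = 0 − 3.124 = -3.124 kN.
Span CE, ΣM about E: R_C^{CE}·4.25 = 388.3 + 20.31, so R_C^{CE} = 96.14 kN and R_E = 115.6 − 96.14 = 19.42 kN.
R_C = 3.124 + 96.14 = 99.26 kN.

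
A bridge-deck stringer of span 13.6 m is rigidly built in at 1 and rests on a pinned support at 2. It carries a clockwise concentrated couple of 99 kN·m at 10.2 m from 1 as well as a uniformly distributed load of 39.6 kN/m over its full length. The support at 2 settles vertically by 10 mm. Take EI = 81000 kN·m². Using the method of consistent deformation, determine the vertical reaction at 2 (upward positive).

R_2 = 211.2 kN

Remove the prop at 2; the released (primary) structure is a cantilever built in at 1.
Downward deflection at the released point 2 due to the loads:
  clockwise couple 99 at a = 10.2: M₀a(2L − a)/(2EI) = 8583/EI
  UDL 39.6: wL⁴/(8EI) = 169340/EI
  δ_0 = 177924/EI
Tip deflection under a unit load at 2: L³/(3EI) = 838.5/EI.
With EI = 81000 kN·m²: δ_0 = 2.1966 m and δ_{22} = 0.010352 m/kN.
Compatibility — the beam at 2 must follow the support down by 0.01 m: δ_0 − R_2·δ_{22} = 0.01, so R_2 = (2.1966 − 0.01)/0.010352 = 211.2 kN.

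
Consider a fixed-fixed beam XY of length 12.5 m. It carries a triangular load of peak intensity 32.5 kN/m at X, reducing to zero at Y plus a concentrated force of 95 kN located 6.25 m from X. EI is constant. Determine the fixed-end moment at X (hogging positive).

M_X = 402.3 kN·m

Take the two fixed-end moments M_X, M_Y as redundants; the released structure is the simple span XY.
Simple-span end rotations at X and Y under the given loads:
  at X: triangular load, peak 32.5: w₀L³/(45EI) = 1411/EI
  at Y: triangular load, peak 32.5: 7w₀L³/(360EI) = 1234/EI
  at X: point load 95 at a = 6.25: Pab(L + b)/(6LEI) = 927.7/EI
  at Y: point load 95 at a = 6.25: Pab(L + a)/(6LEI) = 927.7/EI
  θ_X0 = 2338/EI,  θ_Y0 = 2162/EI
Flexibility coefficients: a unit moment at one end gives L/(3EI) there and L/(6EI) at the far end, so f₁₁ = f₂₂ = 4.167/EI and f₁₂ = f₂₁ = 2.083/EI.
Compatibility — zero rotation at each built-in end:
  4.167 M_X + 2.083 M_Y = 2338
  2.083 M_X + 4.167 M_Y = 2162
Solving the pair gives M_X = 402.3 kN·m and M_Y = 317.7 kN·m (hogging).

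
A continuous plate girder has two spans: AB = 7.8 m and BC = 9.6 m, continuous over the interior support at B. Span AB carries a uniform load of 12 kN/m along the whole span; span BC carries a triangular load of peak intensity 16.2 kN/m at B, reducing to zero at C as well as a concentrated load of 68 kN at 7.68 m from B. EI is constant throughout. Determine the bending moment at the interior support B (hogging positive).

Release continuity at B by inserting a hinge; the redundant is the internal moment M_B. The primary structure is two simply-supported spans AB and BC.
Discontinuity in slope at B on the released structure — sum the simple-span end rotations:
  span AB: UDL 12: wL³/(24EI) = 237.3/EI
  span BC: triangular load, peak 16.2: w₀L³/(45EI) = 318.5/EI
  span BC: point load 68 at a = 7.68: Pab(L + b)/(6LEI) = 200.5/EI
  relative rotation θ_0 = (237.3 + 519)/EI = 756.3/EI
A unit hogging moment at B produces rotation L₁/(3EI) + L₂/(3EI) = 5.8/EI.
Slope continuity at B: θ_0 = M_B·5.8/EI, so M_B = 756.3/5.8 = 130.4 kN·m (hogging).

M_B = 130.4 kN·m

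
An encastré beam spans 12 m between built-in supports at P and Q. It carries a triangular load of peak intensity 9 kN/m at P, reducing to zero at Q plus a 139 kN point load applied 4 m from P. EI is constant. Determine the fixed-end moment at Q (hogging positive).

Release both end moments; the primary structure is a simply-supported span PQ with redundants M_P and M_Q.
End rotations of the released simple span under the applied load (×1/EI):
  at P: triangular load, peak 9: w₀L³/(45EI) = 345.6/EI
  at Q: triangular load, peak 9: 7w₀L³/(360EI) = 302.4/EI
  at P: point load 139 at a = 4: Pab(L + b)/(6LEI) = 1236/EI
  at Q: point load 139 at a = 4: Pab(L + a)/(6LEI) = 988.4/EI
  θ_P0 = 1581/EI,  θ_Q0 = 1291/EI
Flexibility coefficients: a unit moment at one end gives L/(3EI) there and L/(6EI) at the far end, so f₁₁ = f₂₂ = 4/EI and f₁₂ = f₂₁ = 2/EI.
Compatibility — zero rotation at each built-in end:
  4 M_P + 2 M_Q = 1581
  2 M_P + 4 M_Q = 1291
Solving the pair gives M_P = 311.9 kN·m and M_Q = 166.8 kN·m (hogging).

M_Q = 166.8 kN·m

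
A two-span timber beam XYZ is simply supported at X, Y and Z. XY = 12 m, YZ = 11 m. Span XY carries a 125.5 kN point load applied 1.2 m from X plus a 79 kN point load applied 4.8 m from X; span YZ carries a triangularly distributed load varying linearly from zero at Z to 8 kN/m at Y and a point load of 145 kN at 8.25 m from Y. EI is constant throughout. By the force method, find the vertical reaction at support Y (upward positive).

R_Y = 151.9 kN

Insert a hinge at Y; M_Y is the redundant, and each span becomes simply supported.
End slopes at the hinge Y, treating each span as simply supported:
  span XY: point load 125.5 at a = 1.2: Pab(L + a)/(6LEI) = 298.2/EI
  span XY: point load 79 at a = 4.8: Pab(L + a)/(6LEI) = 637.1/EI
  span YZ: triangular load, peak 8: w₀L³/(45EI) = 236.6/EI
  span YZ: point load 145 at a = 8.25: Pab(L + b)/(6LEI) = 685.4/EI
  relative rotation θ_0 = (935.2 + 922)/EI = 1857/EI
A unit hogging moment at Y produces rotation L₁/(3EI) + L₂/(3EI) = 7.667/EI.
Compatibility: M_Y·(L₁+L₂)/(3EI) = θ_0, giving M_Y = 242.2 kN·m (hogging).
Span XY, ΣM about X with M_Y applied at Y: R_Y^{XY}·12 = 529.8 + 242.2, so R_Y^{XY} = 64.34 kN and R_X = 204.5 − 64.34 = 140.2 kN.
Span YZ, ΣM about Z: R_Y^{YZ}·11 = 721.4 + 242.2, so R_Y^{YZ} = 87.61 kN and R_Z = 189 − 87.61 = 101.4 kN.
R_Y = 64.34 + 87.61 = 151.9 kN.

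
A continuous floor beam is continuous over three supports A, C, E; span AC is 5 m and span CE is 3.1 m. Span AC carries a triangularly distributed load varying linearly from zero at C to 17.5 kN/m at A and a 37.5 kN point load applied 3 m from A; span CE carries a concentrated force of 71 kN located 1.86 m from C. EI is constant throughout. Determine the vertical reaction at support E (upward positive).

R_E = 25.78 kN

Release continuity at C by inserting a hinge; the redundant is the internal moment M_C. The primary structure is two simply-supported spans AC and CE.
End slopes at the hinge C, treating each span as simply supported:
  span AC: triangular load, peak 17.5: 7w₀L³/(360EI) = 42.53/EI
  span AC: point load 37.5 at a = 3: Pab(L + a)/(6LEI) = 60/EI
  span CE: point load 71 at a = 1.86: Pab(L + b)/(6LEI) = 38.21/EI
  relative rotation θ_0 = (102.5 + 38.21)/EI = 140.7/EI
A unit hogging moment at C produces rotation L₁/(3EI) + L₂/(3EI) = 2.7/EI.
Slope continuity at C: θ_0 = M_C·2.7/EI, so M_C = 140.7/2.7 = 52.13 kN·m (hogging).
Span CE, ΣM about E: R_C^{CE}·3.1 = 88.04 + 52.13, so R_C^{CE} = 45.22 kN and R_E = 71 − 45.22 = 25.78 kN.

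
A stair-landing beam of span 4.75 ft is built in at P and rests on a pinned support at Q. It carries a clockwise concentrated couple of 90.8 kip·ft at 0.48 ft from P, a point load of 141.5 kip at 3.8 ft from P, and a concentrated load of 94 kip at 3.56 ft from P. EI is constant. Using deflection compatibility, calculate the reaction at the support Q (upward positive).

Take the reaction at Q as the redundant and release it; the primary structure is a cantilever fixed at P.
Deflection at Q on the released cantilever, summing each load's contribution:
  clockwise couple 90.8 at a = 0.48: M₀a(2L − a)/(2EI) = 196.6/EI
  point load 141.5 at a = 3.8: Pa²(3L − a)/(6EI) = 3559/EI
  point load 94 at a = 3.56: Pa²(3L − a)/(6EI) = 2123/EI
  δ_0 = 5878/EI
Tip deflection under a unit load at Q: L³/(3EI) = 35.72/EI.
Compatibility at Q: δ_0 − R_Q·δ_{QQ} = 0, so R_Q = 5878/35.72 = 164.5 kip.

R_Q = 164.5 kip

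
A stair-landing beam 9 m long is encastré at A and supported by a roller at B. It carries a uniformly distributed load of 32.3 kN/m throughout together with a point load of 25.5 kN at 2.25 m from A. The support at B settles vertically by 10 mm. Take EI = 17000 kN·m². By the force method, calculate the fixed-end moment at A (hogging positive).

Release the roller at B. Primary structure: cantilever fixed at A.
Downward deflection at the released point B due to the loads:
  UDL 32.3: wL⁴/(8EI) = 26490/EI
  point load 25.5 at a = 2.25: Pa²(3L − a)/(6EI) = 532.5/EI
  δ_0 = 27023/EI
Tip deflection under a unit load at B: L³/(3EI) = 243/EI.
With EI = 17000 kN·m²: δ_0 = 1.5896 m and δ_{BB} = 0.014294 m/kN.
Compatibility — the beam at B must follow the support down by 0.01 m: δ_0 − R_B·δ_{BB} = 0.01, so R_B = (1.5896 − 0.01)/0.014294 = 110.5 kN.
Moment equilibrium about A: M_A = Σ(load moments about A) − R_B·L = 1366 − 110.5×9 = 371 kN·m.

M_A = 371 kN·m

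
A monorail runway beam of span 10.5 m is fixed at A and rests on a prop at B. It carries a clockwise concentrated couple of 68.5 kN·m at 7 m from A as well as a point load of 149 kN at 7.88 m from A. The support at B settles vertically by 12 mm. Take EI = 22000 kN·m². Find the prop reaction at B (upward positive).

Remove the prop at B; the released (primary) structure is a cantilever built in at A.
Deflection at B on the released cantilever, summing each load's contribution:
  clockwise couple 68.5 at a = 7: M₀a(2L − a)/(2EI) = 3356/EI
  point load 149 at a = 7.88: Pa²(3L − a)/(6EI) = 36422/EI
  δ_0 = 39779/EI
Tip deflection under a unit load at B: L³/(3EI) = 385.9/EI.
With EI = 22000 kN·m²: δ_0 = 1.8081 m and δ_{BB} = 0.01754 m/kN.
Compatibility — the beam at B must follow the support down by 0.012 m: δ_0 − R_B·δ_{BB} = 0.012, so R_B = (1.8081 − 0.012)/0.01754 = 102.4 kN.

R_B = 102.4 kN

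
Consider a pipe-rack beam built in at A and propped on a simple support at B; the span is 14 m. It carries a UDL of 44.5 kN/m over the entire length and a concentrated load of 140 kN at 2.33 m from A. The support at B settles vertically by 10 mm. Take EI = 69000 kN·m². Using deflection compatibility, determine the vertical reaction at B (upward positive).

R_B = 238.4 kN

Take the reaction at B as the redundant and release it; the primary structure is a cantilever fixed at A.
Deflection at B on the released cantilever, summing each load's contribution:
  UDL 44.5: wL⁴/(8EI) = 213689/EI
  point load 140 at a = 2.33: Pa²(3L − a)/(6EI) = 5025/EI
  δ_0 = 218714/EI
Tip deflection under a unit load at B: L³/(3EI) = 914.7/EI.
With EI = 69000 kN·m²: δ_0 = 3.1698 m and δ_{BB} = 0.013256 m/kN.
Compatibility — the beam at B must follow the support down by 0.01 m: δ_0 − R_B·δ_{BB} = 0.01, so R_B = (3.1698 − 0.01)/0.013256 = 238.4 kN.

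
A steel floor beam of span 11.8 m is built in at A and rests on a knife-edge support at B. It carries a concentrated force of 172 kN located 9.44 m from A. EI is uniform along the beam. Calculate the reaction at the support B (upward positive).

R_B = 121.1 kN

Remove the prop at B; the released (primary) structure is a cantilever built in at A.
Primary-structure tip deflection at B by superposition:
  point load 172 at a = 9.44: Pa²(3L − a)/(6EI) = 66317/EI
Tip deflection under a unit load at B: L³/(3EI) = 547.7/EI.
Compatibility at B: δ_0 − R_B·δ_{BB} = 0, so R_B = 66317/547.7 = 121.1 kN.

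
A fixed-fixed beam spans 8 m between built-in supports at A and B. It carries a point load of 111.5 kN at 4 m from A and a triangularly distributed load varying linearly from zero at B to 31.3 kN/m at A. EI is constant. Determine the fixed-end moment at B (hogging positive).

Release both end moments; the primary structure is a simply-supported span AB with redundants M_A and M_B.
On the primary (simply-supported) span, the end slopes from the loading are:
  at A: point load 111.5 at a = 4: Pab(L + b)/(6LEI) = 446/EI
  at B: point load 111.5 at a = 4: Pab(L + a)/(6LEI) = 446/EI
  at A: triangular load, peak 31.3: w₀L³/(45EI) = 356.1/EI
  at B: triangular load, peak 31.3: 7w₀L³/(360EI) = 311.6/EI
  θ_A0 = 802.1/EI,  θ_B0 = 757.6/EI
Flexibility coefficients: a unit moment at one end gives L/(3EI) there and L/(6EI) at the far end, so f₁₁ = f₂₂ = 2.667/EI and f₁₂ = f₂₁ = 1.333/EI.
Compatibility — zero rotation at each built-in end:
  2.667 M_A + 1.333 M_B = 802.1
  1.333 M_A + 2.667 M_B = 757.6
Solving the pair gives M_A = 211.7 kN·m and M_B = 178.3 kN·m (hogging).

M_B = 178.3 kN·m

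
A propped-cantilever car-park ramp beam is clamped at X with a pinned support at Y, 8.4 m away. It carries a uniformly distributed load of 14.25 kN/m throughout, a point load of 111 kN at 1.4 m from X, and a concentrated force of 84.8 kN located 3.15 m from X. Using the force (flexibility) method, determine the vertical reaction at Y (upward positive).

R_Y = 64.91 kN

Remove the prop at Y; the released (primary) structure is a cantilever built in at X.
Primary-structure tip deflection at Y by superposition:
  UDL 14.25: wL⁴/(8EI) = 8868/EI
  point load 111 at a = 1.4: Pa²(3L − a)/(6EI) = 863/EI
  point load 84.8 at a = 3.15: Pa²(3L − a)/(6EI) = 3092/EI
  δ_0 = 12824/EI
Tip deflection under a unit load at Y: L³/(3EI) = 197.6/EI.
Compatibility at Y: δ_0 − R_Y·δ_{YY} = 0, so R_Y = 12824/197.6 = 64.91 kN.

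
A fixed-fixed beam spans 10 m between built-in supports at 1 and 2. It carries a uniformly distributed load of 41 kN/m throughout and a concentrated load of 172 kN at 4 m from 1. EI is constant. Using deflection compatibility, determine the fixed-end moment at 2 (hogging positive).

M_2 = 506.8 kN·m

Release both end moments; the primary structure is a simply-supported span 12 with redundants M_1 and M_2.
On the primary (simply-supported) span, the end slopes from the loading are:
  at 1: UDL 41: wL³/(24EI) = 1708/EI
  at 2: UDL 41: wL³/(24EI) = 1708/EI
  at 1: point load 172 at a = 4: Pab(L + b)/(6LEI) = 1101/EI
  at 2: point load 172 at a = 4: Pab(L + a)/(6LEI) = 963.2/EI
  θ_10 = 2809/EI,  θ_20 = 2672/EI
Flexibility coefficients: a unit moment at one end gives L/(3EI) there and L/(6EI) at the far end, so f₁₁ = f₂₂ = 3.333/EI and f₁₂ = f₂₁ = 1.667/EI.
Compatibility — zero rotation at each built-in end:
  3.333 M_1 + 1.667 M_2 = 2809
  1.667 M_1 + 3.333 M_2 = 2672
Solving the pair gives M_1 = 589.3 kN·m and M_2 = 506.8 kN·m (hogging).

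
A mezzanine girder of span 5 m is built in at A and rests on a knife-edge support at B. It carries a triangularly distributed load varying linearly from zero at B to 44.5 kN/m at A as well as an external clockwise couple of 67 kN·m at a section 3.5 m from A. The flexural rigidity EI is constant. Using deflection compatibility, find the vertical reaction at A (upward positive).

Choose R_B as the redundant. The primary structure is the cantilever fixed at A.
Free-end deflection of the primary structure under the applied loading (downward +):
  triangular load, peak 44.5 at the fixed end: w₀L⁴/(30EI) = 927.1/EI
  clockwise couple 67 at a = 3.5: M₀a(2L − a)/(2EI) = 762.1/EI
  δ_0 = 1689/EI
Flexibility coefficient — unit upward force at B: δ_{BB} = L³/(3EI) = 41.67/EI.
Compatibility at B: δ_0 − R_B·δ_{BB} = 0, so R_B = 1689/41.67 = 40.54 kN.
Vertical equilibrium: R_A = ΣP − R_B = 111.2 − 40.54 = 70.71 kN.

R_A = 70.71 kN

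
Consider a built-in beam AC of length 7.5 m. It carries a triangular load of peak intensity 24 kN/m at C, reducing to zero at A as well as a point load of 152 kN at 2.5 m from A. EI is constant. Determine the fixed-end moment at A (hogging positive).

Take the two fixed-end moments M_A, M_C as redundants; the released structure is the simple span AC.
Simple-span end rotations at A and C under the given loads:
  at A: triangular load, peak 24: 7w₀L³/(360EI) = 196.9/EI
  at C: triangular load, peak 24: w₀L³/(45EI) = 225/EI
  at A: point load 152 at a = 2.5: Pab(L + b)/(6LEI) = 527.8/EI
  at C: point load 152 at a = 2.5: Pab(L + a)/(6LEI) = 422.2/EI
  θ_A0 = 724.7/EI,  θ_C0 = 647.2/EI
Flexibility coefficients: a unit moment at one end gives L/(3EI) there and L/(6EI) at the far end, so f₁₁ = f₂₂ = 2.5/EI and f₁₂ = f₂₁ = 1.25/EI.
Compatibility — zero rotation at each built-in end:
  2.5 M_A + 1.25 M_C = 724.7
  1.25 M_A + 2.5 M_C = 647.2
Solving the pair gives M_A = 213.9 kN·m and M_C = 151.9 kN·m (hogging).

M_A = 213.9 kN·m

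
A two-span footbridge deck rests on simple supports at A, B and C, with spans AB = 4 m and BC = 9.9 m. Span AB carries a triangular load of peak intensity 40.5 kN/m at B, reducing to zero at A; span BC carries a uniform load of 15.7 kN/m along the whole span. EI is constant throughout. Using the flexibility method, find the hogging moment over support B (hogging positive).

M_B = 149.4 kN·m

Take M_B as the redundant. Released structure: two simple spans AB and BC with a hinge at B.
Rotations at B on the released spans (each span's end-slope, ×1/EI):
  span AB: triangular load, peak 40.5: w₀L³/(45EI) = 57.6/EI
  span BC: UDL 15.7: wL³/(24EI) = 634.7/EI
  relative rotation θ_0 = (57.6 + 634.7)/EI = 692.3/EI
A unit hogging moment at B produces rotation L₁/(3EI) + L₂/(3EI) = 4.633/EI.
Slope continuity at B: θ_0 = M_B·4.633/EI, so M_B = 692.3/4.633 = 149.4 kN·m (hogging).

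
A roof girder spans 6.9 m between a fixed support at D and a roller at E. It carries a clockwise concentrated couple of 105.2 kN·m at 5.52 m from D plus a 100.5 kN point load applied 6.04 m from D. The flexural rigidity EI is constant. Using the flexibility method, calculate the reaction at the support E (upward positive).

R_E = 103.8 kN

Remove the prop at E; the released (primary) structure is a cantilever built in at D.
Free-end deflection of the primary structure under the applied loading (downward +):
  clockwise couple 105.2 at a = 5.52: M₀a(2L − a)/(2EI) = 2404/EI
  point load 100.5 at a = 6.04: Pa²(3L − a)/(6EI) = 8958/EI
  δ_0 = 11362/EI
Flexibility coefficient — unit upward force at E: δ_{EE} = L³/(3EI) = 109.5/EI.
The prop prevents deflection at E: R_E = δ_0/δ_{EE} = 11362/109.5 = 103.8 kN.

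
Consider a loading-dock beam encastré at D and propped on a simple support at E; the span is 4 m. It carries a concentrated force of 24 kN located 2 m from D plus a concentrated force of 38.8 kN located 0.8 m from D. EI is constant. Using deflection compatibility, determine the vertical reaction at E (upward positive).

Remove the prop at E; the released (primary) structure is a cantilever built in at D.
Primary-structure tip deflection at E by superposition:
  point load 24 at a = 2: Pa²(3L − a)/(6EI) = 160/EI
  point load 38.8 at a = 0.8: Pa²(3L − a)/(6EI) = 46.35/EI
  δ_0 = 206.4/EI
Flexibility coefficient — unit upward force at E: δ_{EE} = L³/(3EI) = 21.33/EI.
The prop prevents deflection at E: R_E = δ_0/δ_{EE} = 206.4/21.33 = 9.673 kN.

R_E = 9.673 kN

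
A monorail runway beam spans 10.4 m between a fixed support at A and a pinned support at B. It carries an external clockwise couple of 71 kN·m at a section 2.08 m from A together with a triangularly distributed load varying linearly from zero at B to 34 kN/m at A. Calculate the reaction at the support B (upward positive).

Choose R_B as the redundant. The primary structure is the cantilever fixed at A.
Primary-structure tip deflection at B by superposition:
  clockwise couple 71 at a = 2.08: M₀a(2L − a)/(2EI) = 1382/EI
  triangular load, peak 34 at the fixed end: w₀L⁴/(30EI) = 13258/EI
  δ_0 = 14641/EI
Tip deflection under a unit load at B: L³/(3EI) = 375/EI.
The prop prevents deflection at B: R_B = δ_0/δ_{BB} = 14641/375 = 39.05 kN.

R_B = 39.05 kN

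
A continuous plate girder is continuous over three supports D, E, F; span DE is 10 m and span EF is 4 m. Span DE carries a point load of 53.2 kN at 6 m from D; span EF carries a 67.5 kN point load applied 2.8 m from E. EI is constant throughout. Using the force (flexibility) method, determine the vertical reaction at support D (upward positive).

Release continuity at E by inserting a hinge; the redundant is the internal moment M_E. The primary structure is two simply-supported spans DE and EF.
End slopes at the hinge E, treating each span as simply supported:
  span DE: point load 53.2 at a = 6: Pab(L + a)/(6LEI) = 340.5/EI
  span EF: point load 67.5 at a = 2.8: Pab(L + b)/(6LEI) = 49.14/EI
  relative rotation θ_0 = (340.5 + 49.14)/EI = 389.6/EI
A unit hogging moment at E produces rotation L₁/(3EI) + L₂/(3EI) = 4.667/EI.
Slope continuity at E: θ_0 = M_E·4.667/EI, so M_E = 389.6/4.667 = 83.49 kN·m (hogging).
Span DE, ΣM about D with M_E applied at E: R_E^{DE}·10 = 319.2 + 83.49, so R_E^{DE} = 40.27 kN and R_D = 53.2 − 40.27 = 12.93 kN.

R_D = 12.93 kN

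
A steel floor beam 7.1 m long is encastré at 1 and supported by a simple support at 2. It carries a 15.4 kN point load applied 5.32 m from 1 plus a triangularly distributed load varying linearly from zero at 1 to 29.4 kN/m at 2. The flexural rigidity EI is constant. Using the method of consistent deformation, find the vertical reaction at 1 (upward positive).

Choose R_2 as the redundant. The primary structure is the cantilever fixed at 1.
Downward deflection at the released point 2 due to the loads:
  point load 15.4 at a = 5.32: Pa²(3L − a)/(6EI) = 1161/EI
  triangular load, peak 29.4 at the free end: 11w₀L⁴/(120EI) = 6848/EI
  δ_0 = 8009/EI
Tip deflection under a unit load at 2: L³/(3EI) = 119.3/EI.
Compatibility at 2: δ_0 − R_2·δ_{22} = 0, so R_2 = 8009/119.3 = 67.13 kN.
Vertical equilibrium: R_1 = ΣP − R_2 = 119.8 − 67.13 = 52.64 kN.

R_1 = 52.64 kN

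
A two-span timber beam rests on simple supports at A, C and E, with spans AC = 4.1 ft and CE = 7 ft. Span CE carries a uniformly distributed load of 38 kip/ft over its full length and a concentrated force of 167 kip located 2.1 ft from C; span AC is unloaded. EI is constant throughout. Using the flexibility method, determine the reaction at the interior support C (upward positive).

R_C = 357.6 kip

Insert a hinge at C; M_C is the redundant, and each span becomes simply supported.
Discontinuity in slope at C on the released structure — sum the simple-span end rotations:
  span CE: UDL 38: wL³/(24EI) = 543.1/EI
  span CE: point load 167 at a = 2.1: Pab(L + b)/(6LEI) = 486.9/EI
  relative rotation θ_0 = (0 + 1030)/EI = 1030/EI
A unit hogging moment at C produces rotation L₁/(3EI) + L₂/(3EI) = 3.7/EI.
Compatibility: M_C·(L₁+L₂)/(3EI) = θ_0, giving M_C = 278.4 kip·ft (hogging).
Span AC, ΣM about A with M_C applied at C: R_C^{AC}·4.1 = 0 + 278.4, so R_C^{AC} = 67.9 kip and R_A = 0 − 67.9 = -67.9 kip.
Span CE, ΣM about E: R_C^{CE}·7 = 1749 + 278.4, so R_C^{CE} = 289.7 kip and R_E = 433 − 289.7 = 143.3 kip.
R_C = 67.9 + 289.7 = 357.6 kip.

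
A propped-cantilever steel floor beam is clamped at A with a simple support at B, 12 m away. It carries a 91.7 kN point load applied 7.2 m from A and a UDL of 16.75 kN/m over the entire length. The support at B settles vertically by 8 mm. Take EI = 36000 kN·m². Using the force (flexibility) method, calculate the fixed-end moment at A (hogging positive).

M_A = 492.4 kN·m

Remove the prop at B; the released (primary) structure is a cantilever built in at A.
Primary-structure tip deflection at B by superposition:
  point load 91.7 at a = 7.2: Pa²(3L − a)/(6EI) = 22818/EI
  UDL 16.75: wL⁴/(8EI) = 43416/EI
  δ_0 = 66234/EI
Flexibility coefficient — unit upward force at B: δ_{BB} = L³/(3EI) = 576/EI.
With EI = 36000 kN·m²: δ_0 = 1.8398 m and δ_{BB} = 0.016 m/kN.
Compatibility — the beam at B must follow the support down by 0.008 m: δ_0 − R_B·δ_{BB} = 0.008, so R_B = (1.8398 − 0.008)/0.016 = 114.5 kN.
Moment equilibrium about A: M_A = Σ(load moments about A) − R_B·L = 1866 − 114.5×12 = 492.4 kN·m.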